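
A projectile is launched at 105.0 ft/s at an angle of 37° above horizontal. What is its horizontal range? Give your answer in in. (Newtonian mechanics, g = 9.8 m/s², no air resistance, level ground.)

v₀ = 105.0 ft/s × 0.3048 = 32.004 m/s
R = v₀² × sin(2θ) / g = 32.004² × sin(2 × 37°) / 9.8 = 1024.26 × 0.961262 / 9.8 = 100.468 m
R = 100.468 m / 0.0254 = 3955 in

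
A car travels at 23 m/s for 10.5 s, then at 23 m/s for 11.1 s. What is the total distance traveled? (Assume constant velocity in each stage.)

d₁ = v₁t₁ = 23 × 10.5 = 241.5 m
d₂ = v₂t₂ = 23 × 11.1 = 255.3 m
d_total = 241.5 + 255.3 = 496.8 m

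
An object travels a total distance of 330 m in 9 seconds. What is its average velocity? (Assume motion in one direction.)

v_avg = Δd / Δt = 330 / 9 = 36.67 m/s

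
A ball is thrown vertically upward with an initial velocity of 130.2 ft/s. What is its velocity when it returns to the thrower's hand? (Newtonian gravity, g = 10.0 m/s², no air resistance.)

By conservation of energy (no air resistance), the ball returns to the throw height with the same speed as launch, but directed downward.
|v_ground| = v₀ = 130.2 ft/s
v_ground = 130.2 ft/s (downward)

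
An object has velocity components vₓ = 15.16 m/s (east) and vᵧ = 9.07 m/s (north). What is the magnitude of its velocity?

|v| = √(vₓ² + vᵧ²) = √(15.16² + 9.07²) = √(312.0905) = 17.67 m/s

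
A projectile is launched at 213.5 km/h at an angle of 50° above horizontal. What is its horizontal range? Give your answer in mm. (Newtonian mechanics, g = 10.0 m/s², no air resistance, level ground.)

v₀ = 213.5 km/h × 0.2777777777777778 = 59.3056 m/s
R = v₀² × sin(2θ) / g = 59.3056² × sin(2 × 50°) / 10.0 = 3517.15 × 0.984808 / 10.0 = 346.372 m
R = 346.372 m / 0.001 = 346400 mm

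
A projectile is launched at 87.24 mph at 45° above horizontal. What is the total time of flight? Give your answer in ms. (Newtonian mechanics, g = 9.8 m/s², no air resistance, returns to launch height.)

v₀ = 87.24 mph × 0.44704 = 38.9998 m/s
T = 2 × v₀ × sin(θ) / g = 2 × 38.9998 × sin(45°) / 9.8 = 2 × 38.9998 × 0.707107 / 9.8 = 5.62797 s
T = 5.62797 s / 0.001 = 5628 ms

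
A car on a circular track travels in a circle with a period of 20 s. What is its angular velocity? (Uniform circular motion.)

ω = 2π/T = 2π/20 = 0.3142 rad/s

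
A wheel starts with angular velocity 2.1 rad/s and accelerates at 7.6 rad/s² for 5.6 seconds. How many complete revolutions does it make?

θ = ω₀t + ½αt² = 2.1×5.6 + ½×7.6×5.6² = 130.928 rad
Total revolutions = θ/(2π) = 130.928/(2π) = 20.84
Complete revolutions = ⌊20.84⌋ = 20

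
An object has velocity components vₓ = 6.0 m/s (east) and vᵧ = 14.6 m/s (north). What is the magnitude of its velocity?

|v| = √(vₓ² + vᵧ²) = √(6.0² + 14.6²) = √(249.16) = 15.78 m/s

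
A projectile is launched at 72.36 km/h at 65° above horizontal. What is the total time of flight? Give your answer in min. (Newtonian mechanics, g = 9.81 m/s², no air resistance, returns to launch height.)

v₀ = 72.36 km/h × 0.2777777777777778 = 20.1 m/s
T = 2 × v₀ × sin(θ) / g = 2 × 20.1 × sin(65°) / 9.81 = 2 × 20.1 × 0.906308 / 9.81 = 3.71392 s
T = 3.71392 s / 60.0 = 0.0619 min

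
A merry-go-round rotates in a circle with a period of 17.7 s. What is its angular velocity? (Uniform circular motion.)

ω = 2π/T = 2π/17.7 = 0.355 rad/s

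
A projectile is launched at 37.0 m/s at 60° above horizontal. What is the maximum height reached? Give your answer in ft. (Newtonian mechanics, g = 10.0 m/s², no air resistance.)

H = v₀² × sin²(θ) / (2g) = 37.0² × sin(60°)² / (2 × 10.0) = 1369.0 × 0.75 / 20.0 = 51.3375 m
H = 51.3375 m / 0.3048 = 168.4 ft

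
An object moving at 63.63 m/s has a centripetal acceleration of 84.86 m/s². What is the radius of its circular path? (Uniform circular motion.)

r = v²/a_c = 63.63²/84.86 = 47.71 m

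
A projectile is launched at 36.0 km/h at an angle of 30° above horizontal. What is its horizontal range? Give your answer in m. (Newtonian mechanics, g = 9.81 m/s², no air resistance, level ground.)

v₀ = 36.0 km/h × 0.2777777777777778 = 10.0 m/s
R = v₀² × sin(2θ) / g = 10.0² × sin(2 × 30°) / 9.81 = 100.0 × 0.866025 / 9.81 = 8.828 m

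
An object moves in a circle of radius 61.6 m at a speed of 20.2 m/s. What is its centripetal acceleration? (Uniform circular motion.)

a_c = v²/r = 20.2²/61.6 = 408.04/61.6 = 6.62 m/s²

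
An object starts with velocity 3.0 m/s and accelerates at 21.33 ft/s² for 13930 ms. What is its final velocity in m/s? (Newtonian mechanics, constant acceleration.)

a = 21.33 ft/s² × 0.3048 = 6.50138 m/s²
t = 13930 ms × 0.001 = 13.93 s
v = v₀ + a × t = 3.0 + 6.50138 × 13.93 = 93.56 m/s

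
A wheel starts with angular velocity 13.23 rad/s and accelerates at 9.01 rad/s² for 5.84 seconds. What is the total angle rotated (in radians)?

θ = ω₀t + ½αt² = 13.23×5.84 + ½×9.01×5.84² = 230.91 rad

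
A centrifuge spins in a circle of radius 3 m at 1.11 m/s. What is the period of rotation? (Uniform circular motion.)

T = 2πr/v = 2π×3/1.11 = 16.98 s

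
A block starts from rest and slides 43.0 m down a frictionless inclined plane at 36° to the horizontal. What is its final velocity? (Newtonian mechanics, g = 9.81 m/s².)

a = g sin(θ) = 9.81 × sin(36°) = 5.7662 m/s²
v = √(2ad) = √(2 × 5.7662 × 43.0) = 22.27 m/s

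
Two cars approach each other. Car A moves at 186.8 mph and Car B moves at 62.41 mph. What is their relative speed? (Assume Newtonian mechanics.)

v_rel = v_A + v_B = 186.8 + 62.41 = 249.21 mph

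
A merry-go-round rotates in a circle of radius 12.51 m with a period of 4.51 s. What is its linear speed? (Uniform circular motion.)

v = 2πr/T = 2π×12.51/4.51 = 17.43 m/s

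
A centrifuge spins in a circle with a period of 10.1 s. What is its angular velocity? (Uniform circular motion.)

ω = 2π/T = 2π/10.1 = 0.6221 rad/s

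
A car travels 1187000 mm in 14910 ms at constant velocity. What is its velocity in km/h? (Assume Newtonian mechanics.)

d = 1187000 mm × 0.001 = 1187.0 m
t = 14910 ms × 0.001 = 14.91 s
v = d / t = 1187.0 / 14.91 = 79.611 m/s
v = 79.611 m/s / 0.2777777777777778 = 286.6 km/h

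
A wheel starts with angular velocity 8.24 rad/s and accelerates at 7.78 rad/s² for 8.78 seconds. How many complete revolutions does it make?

θ = ω₀t + ½αt² = 8.24×8.78 + ½×7.78×8.78² = 372.221076 rad
Total revolutions = θ/(2π) = 372.221076/(2π) = 59.24
Complete revolutions = ⌊59.24⌋ = 59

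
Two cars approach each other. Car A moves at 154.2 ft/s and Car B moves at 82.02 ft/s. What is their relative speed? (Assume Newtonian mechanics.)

v_rel = v_A + v_B = 154.2 + 82.02 = 236.22 ft/s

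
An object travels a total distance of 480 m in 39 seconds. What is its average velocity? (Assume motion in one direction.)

v_avg = Δd / Δt = 480 / 39 = 12.31 m/s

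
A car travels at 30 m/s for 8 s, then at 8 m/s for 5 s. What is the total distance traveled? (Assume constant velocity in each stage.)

d₁ = v₁t₁ = 30 × 8 = 240 m
d₂ = v₂t₂ = 8 × 5 = 40 m
d_total = 240 + 40 = 280 m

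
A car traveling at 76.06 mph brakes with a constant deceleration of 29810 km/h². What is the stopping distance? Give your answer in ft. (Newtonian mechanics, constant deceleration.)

v₀ = 76.06 mph × 0.44704 = 34.0019 m/s
a = 29810 km/h² × 7.716049382716049e-05 = 2.30015 m/s²
d = v₀² / (2a) = 34.0019² / (2 × 2.30015) = 1156.13 / 4.6003 = 251.316 m
d = 251.316 m / 0.3048 = 824.5 ft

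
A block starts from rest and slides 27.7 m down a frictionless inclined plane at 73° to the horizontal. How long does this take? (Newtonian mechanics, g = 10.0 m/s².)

a = g sin(θ) = 10.0 × sin(73°) = 9.563 m/s²
t = √(2d/a) = √(2 × 27.7 / 9.563) = 2.41 s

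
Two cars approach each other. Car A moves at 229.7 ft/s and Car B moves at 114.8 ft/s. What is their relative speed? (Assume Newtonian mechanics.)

v_rel = v_A + v_B = 229.7 + 114.8 = 344.5 ft/s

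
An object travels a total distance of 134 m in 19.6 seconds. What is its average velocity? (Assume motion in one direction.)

v_avg = Δd / Δt = 134 / 19.6 = 6.84 m/s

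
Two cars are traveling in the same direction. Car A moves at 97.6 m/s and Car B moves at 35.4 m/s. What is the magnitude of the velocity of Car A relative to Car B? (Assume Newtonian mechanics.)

v_rel = |v_A - v_B| = |97.6 - 35.4| = 62.2 m/s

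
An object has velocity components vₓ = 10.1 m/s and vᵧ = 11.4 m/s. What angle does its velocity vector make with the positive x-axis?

θ = arctan(vᵧ/vₓ) = arctan(11.4/10.1) = 48.46°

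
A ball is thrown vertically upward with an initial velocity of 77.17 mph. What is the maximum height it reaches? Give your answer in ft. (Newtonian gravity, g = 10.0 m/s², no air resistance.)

v₀ = 77.17 mph × 0.44704 = 34.4981 m/s
h_max = v₀² / (2g) = 34.4981² / (2 × 10.0) = 1190.12 / 20.0 = 59.506 m
h_max = 59.506 m / 0.3048 = 195.2 ft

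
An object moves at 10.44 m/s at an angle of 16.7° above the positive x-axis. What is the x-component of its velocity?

vₓ = v cos(θ) = 10.44 × cos(16.7°) = 10.0 m/s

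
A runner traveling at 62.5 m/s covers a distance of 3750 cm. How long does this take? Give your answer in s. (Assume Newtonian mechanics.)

d = 3750 cm × 0.01 = 37.5 m
t = d / v = 37.5 / 62.5 = 0.6 s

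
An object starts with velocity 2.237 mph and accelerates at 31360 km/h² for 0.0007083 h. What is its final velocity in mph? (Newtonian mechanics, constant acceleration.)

v₀ = 2.237 mph × 0.44704 = 1.00003 m/s
a = 31360 km/h² × 7.716049382716049e-05 = 2.41975 m/s²
t = 0.0007083 h × 3600.0 = 2.54988 s
v = v₀ + a × t = 1.00003 + 2.41975 × 2.54988 = 7.1701 m/s
v = 7.1701 m/s / 0.44704 = 16.04 mph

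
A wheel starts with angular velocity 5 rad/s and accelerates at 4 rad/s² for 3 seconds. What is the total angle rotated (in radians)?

θ = ω₀t + ½αt² = 5×3 + ½×4×3² = 33.0 rad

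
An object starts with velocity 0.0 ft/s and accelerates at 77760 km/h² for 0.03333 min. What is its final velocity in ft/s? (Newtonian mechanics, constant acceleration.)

v₀ = 0.0 ft/s × 0.3048 = 0.0 m/s
a = 77760 km/h² × 7.716049382716049e-05 = 6.0 m/s²
t = 0.03333 min × 60.0 = 1.9998 s
v = v₀ + a × t = 0.0 + 6.0 × 1.9998 = 11.9988 m/s
v = 11.9988 m/s / 0.3048 = 39.37 ft/s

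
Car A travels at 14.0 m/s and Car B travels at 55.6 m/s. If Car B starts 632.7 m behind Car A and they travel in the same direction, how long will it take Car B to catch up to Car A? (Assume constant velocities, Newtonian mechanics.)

Relative speed: v_rel = 55.6 - 14.0 = 41.6 m/s
Time to catch: t = d₀/v_rel = 632.7/41.6 = 15.21 s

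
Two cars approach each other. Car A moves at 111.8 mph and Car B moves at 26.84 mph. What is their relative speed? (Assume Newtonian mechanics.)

v_rel = v_A + v_B = 111.8 + 26.84 = 138.64 mph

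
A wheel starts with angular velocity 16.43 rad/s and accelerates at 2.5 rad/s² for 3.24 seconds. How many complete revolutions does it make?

θ = ω₀t + ½αt² = 16.43×3.24 + ½×2.5×3.24² = 66.3552 rad
Total revolutions = θ/(2π) = 66.3552/(2π) = 10.56
Complete revolutions = ⌊10.56⌋ = 10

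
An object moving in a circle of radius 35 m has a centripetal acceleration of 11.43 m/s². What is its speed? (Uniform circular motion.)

v = √(a_c × r) = √(11.43 × 35) = 20.0 m/s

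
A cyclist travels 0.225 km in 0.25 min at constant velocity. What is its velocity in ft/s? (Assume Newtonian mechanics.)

d = 0.225 km × 1000.0 = 225.0 m
t = 0.25 min × 60.0 = 15.0 s
v = d / t = 225.0 / 15.0 = 15.0 m/s
v = 15.0 m/s / 0.3048 = 49.21 ft/s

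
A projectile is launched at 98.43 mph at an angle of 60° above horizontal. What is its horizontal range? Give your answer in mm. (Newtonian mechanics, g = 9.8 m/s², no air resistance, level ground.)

v₀ = 98.43 mph × 0.44704 = 44.0021 m/s
R = v₀² × sin(2θ) / g = 44.0021² × sin(2 × 60°) / 9.8 = 1936.18 × 0.866025 / 9.8 = 171.1 m
R = 171.1 m / 0.001 = 171100 mm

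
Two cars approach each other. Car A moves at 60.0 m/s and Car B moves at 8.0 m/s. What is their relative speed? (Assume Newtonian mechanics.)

v_rel = v_A + v_B = 60.0 + 8.0 = 68.0 m/s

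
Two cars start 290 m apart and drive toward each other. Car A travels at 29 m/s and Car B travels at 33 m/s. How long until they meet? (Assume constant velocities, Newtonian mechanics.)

Combined speed: v_combined = 29 + 33 = 62 m/s
Time to meet: t = d/v_combined = 290/62 = 4.68 s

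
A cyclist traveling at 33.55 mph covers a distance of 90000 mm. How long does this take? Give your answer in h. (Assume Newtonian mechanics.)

d = 90000 mm × 0.001 = 90.0 m
v = 33.55 mph × 0.44704 = 14.9982 m/s
t = d / v = 90.0 / 14.9982 = 6.00072 s
t = 6.00072 s / 3600.0 = 0.001667 h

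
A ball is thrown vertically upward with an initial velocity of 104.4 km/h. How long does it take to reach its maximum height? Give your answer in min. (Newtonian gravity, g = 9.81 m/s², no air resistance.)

v₀ = 104.4 km/h × 0.2777777777777778 = 29.0 m/s
t_up = v₀ / g = 29.0 / 9.81 = 2.95617 s
t_up = 2.95617 s / 60.0 = 0.04927 min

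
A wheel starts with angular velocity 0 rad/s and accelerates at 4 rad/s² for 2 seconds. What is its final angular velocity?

ω = ω₀ + αt = 0 + 4 × 2 = 8 rad/s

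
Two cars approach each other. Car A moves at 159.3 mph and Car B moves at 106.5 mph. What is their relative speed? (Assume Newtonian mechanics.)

v_rel = v_A + v_B = 159.3 + 106.5 = 265.8 mph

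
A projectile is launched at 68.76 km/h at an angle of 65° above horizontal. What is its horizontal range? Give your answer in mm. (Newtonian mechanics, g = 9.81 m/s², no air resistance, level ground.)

v₀ = 68.76 km/h × 0.2777777777777778 = 19.1 m/s
R = v₀² × sin(2θ) / g = 19.1² × sin(2 × 65°) / 9.81 = 364.81 × 0.766044 / 9.81 = 28.4873 m
R = 28.4873 m / 0.001 = 28490 mm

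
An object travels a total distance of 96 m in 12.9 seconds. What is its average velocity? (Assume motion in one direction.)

v_avg = Δd / Δt = 96 / 12.9 = 7.44 m/s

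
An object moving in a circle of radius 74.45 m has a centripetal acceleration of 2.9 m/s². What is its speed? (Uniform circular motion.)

v = √(a_c × r) = √(2.9 × 74.45) = 14.69 m/s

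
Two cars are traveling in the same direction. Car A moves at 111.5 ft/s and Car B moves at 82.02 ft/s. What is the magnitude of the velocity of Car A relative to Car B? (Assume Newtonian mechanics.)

v_rel = |v_A - v_B| = |111.5 - 82.02| = 29.48 ft/s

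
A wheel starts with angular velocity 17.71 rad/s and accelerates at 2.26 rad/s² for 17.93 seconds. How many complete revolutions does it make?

θ = ω₀t + ½αt² = 17.71×17.93 + ½×2.26×17.93² = 680.818237 rad
Total revolutions = θ/(2π) = 680.818237/(2π) = 108.36
Complete revolutions = ⌊108.36⌋ = 108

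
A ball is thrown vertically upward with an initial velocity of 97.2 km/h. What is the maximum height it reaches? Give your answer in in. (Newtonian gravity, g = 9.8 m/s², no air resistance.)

v₀ = 97.2 km/h × 0.2777777777777778 = 27.0 m/s
h_max = v₀² / (2g) = 27.0² / (2 × 9.8) = 729.0 / 19.6 = 37.1939 m
h_max = 37.1939 m / 0.0254 = 1464 in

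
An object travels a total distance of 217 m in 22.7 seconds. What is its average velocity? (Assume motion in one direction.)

v_avg = Δd / Δt = 217 / 22.7 = 9.56 m/s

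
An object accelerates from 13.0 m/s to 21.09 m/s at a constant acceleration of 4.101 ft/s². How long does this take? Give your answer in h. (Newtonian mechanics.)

a = 4.101 ft/s² × 0.3048 = 1.24998 m/s²
t = (v - v₀) / a = (21.09 - 13.0) / 1.24998 = 6.4721 s
t = 6.4721 s / 3600.0 = 0.001798 h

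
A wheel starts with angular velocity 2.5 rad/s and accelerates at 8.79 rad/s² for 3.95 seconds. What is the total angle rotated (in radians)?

θ = ω₀t + ½αt² = 2.5×3.95 + ½×8.79×3.95² = 78.45 rad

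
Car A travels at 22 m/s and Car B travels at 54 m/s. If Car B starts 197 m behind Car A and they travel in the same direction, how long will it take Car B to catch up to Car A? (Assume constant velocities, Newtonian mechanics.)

Relative speed: v_rel = 54 - 22 = 32 m/s
Time to catch: t = d₀/v_rel = 197/32 = 6.16 s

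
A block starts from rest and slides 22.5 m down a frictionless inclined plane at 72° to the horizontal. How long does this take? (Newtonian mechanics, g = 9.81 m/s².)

a = g sin(θ) = 9.81 × sin(72°) = 9.3299 m/s²
t = √(2d/a) = √(2 × 22.5 / 9.3299) = 2.2 s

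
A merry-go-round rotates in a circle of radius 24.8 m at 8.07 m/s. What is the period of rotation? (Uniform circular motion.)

T = 2πr/v = 2π×24.8/8.07 = 19.31 s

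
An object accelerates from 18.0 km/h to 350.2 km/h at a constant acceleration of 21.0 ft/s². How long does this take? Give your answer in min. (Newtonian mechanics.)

v₀ = 18.0 km/h × 0.2777777777777778 = 5.0 m/s
v = 350.2 km/h × 0.2777777777777778 = 97.2778 m/s
a = 21.0 ft/s² × 0.3048 = 6.4008 m/s²
t = (v - v₀) / a = (97.2778 - 5.0) / 6.4008 = 14.4166 s
t = 14.4166 s / 60.0 = 0.2403 min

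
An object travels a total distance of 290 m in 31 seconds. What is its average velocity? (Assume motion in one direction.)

v_avg = Δd / Δt = 290 / 31 = 9.35 m/s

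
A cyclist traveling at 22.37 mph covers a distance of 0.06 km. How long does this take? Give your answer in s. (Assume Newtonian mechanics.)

d = 0.06 km × 1000.0 = 60.0 m
v = 22.37 mph × 0.44704 = 10.0003 m/s
t = d / v = 60.0 / 10.0003 = 6.0 s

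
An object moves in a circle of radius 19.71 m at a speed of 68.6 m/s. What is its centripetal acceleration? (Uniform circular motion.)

a_c = v²/r = 68.6²/19.71 = 4705.96/19.71 = 238.76 m/s²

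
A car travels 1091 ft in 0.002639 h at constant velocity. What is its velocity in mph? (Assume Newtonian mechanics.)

d = 1091 ft × 0.3048 = 332.537 m
t = 0.002639 h × 3600.0 = 9.5004 s
v = d / t = 332.537 / 9.5004 = 35.0024 m/s
v = 35.0024 m/s / 0.44704 = 78.3 mph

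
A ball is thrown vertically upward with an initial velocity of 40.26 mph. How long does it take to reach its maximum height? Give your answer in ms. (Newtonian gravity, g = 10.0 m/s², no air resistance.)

v₀ = 40.26 mph × 0.44704 = 17.9978 m/s
t_up = v₀ / g = 17.9978 / 10.0 = 1.79978 s
t_up = 1.79978 s / 0.001 = 1800 ms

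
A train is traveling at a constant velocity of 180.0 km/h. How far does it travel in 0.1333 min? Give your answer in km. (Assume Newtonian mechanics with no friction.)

v = 180.0 km/h × 0.2777777777777778 = 50.0 m/s
t = 0.1333 min × 60.0 = 7.998 s
d = v × t = 50.0 × 7.998 = 399.9 m
d = 399.9 m / 1000.0 = 0.3999 km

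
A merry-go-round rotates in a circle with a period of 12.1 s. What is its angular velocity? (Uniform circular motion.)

ω = 2π/T = 2π/12.1 = 0.5193 rad/s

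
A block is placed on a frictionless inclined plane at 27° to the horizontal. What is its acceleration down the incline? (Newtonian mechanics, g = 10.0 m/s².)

a = g sin(θ) = 10.0 × sin(27°) = 10.0 × 0.454 = 4.54 m/s²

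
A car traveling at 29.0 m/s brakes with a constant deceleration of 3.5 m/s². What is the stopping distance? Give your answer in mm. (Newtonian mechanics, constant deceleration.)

d = v₀² / (2a) = 29.0² / (2 × 3.5) = 841.0 / 7.0 = 120.143 m
d = 120.143 m / 0.001 = 120100 mm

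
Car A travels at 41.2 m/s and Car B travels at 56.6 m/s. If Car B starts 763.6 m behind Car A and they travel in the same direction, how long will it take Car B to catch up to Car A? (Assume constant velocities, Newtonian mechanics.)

Relative speed: v_rel = 56.6 - 41.2 = 15.4 m/s
Time to catch: t = d₀/v_rel = 763.6/15.4 = 49.58 s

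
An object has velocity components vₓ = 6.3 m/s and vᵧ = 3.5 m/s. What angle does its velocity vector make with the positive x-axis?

θ = arctan(vᵧ/vₓ) = arctan(3.5/6.3) = 29.05°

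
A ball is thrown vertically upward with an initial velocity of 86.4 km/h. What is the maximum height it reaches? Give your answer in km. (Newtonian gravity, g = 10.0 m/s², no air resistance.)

v₀ = 86.4 km/h × 0.2777777777777778 = 24.0 m/s
h_max = v₀² / (2g) = 24.0² / (2 × 10.0) = 576.0 / 20.0 = 28.8 m
h_max = 28.8 m / 1000.0 = 0.0288 km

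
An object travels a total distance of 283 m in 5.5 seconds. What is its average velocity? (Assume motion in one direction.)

v_avg = Δd / Δt = 283 / 5.5 = 51.45 m/s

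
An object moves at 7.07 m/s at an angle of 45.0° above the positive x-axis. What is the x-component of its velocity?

vₓ = v cos(θ) = 7.07 × cos(45.0°) = 5.0 m/s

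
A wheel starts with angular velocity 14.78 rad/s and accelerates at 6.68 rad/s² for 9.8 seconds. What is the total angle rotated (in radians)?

θ = ω₀t + ½αt² = 14.78×9.8 + ½×6.68×9.8² = 465.62 rad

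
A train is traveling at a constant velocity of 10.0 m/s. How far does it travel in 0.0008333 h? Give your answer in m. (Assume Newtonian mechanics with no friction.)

t = 0.0008333 h × 3600.0 = 2.99988 s
d = v × t = 10.0 × 2.99988 = 30.0 m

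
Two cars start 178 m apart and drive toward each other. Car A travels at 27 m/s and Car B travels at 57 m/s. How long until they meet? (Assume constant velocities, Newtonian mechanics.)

Combined speed: v_combined = 27 + 57 = 84 m/s
Time to meet: t = d/v_combined = 178/84 = 2.12 s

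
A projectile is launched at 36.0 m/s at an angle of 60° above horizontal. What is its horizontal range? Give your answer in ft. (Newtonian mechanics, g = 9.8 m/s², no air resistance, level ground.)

R = v₀² × sin(2θ) / g = 36.0² × sin(2 × 60°) / 9.8 = 1296.0 × 0.866025 / 9.8 = 114.527 m
R = 114.527 m / 0.3048 = 375.7 ft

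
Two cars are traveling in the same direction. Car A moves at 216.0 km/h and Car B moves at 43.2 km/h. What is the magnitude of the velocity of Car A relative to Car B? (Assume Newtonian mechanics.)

v_rel = |v_A - v_B| = |216.0 - 43.2| = 172.8 km/h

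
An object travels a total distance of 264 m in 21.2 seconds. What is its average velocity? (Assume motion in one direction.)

v_avg = Δd / Δt = 264 / 21.2 = 12.45 m/s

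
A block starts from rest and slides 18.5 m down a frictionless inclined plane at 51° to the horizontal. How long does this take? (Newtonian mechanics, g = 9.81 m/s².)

a = g sin(θ) = 9.81 × sin(51°) = 7.6238 m/s²
t = √(2d/a) = √(2 × 18.5 / 7.6238) = 2.2 s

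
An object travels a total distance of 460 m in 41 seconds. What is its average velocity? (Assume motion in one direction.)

v_avg = Δd / Δt = 460 / 41 = 11.22 m/s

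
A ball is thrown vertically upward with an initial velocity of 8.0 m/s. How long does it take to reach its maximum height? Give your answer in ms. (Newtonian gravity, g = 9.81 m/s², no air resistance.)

t_up = v₀ / g = 8.0 / 9.81 = 0.815494 s
t_up = 0.815494 s / 0.001 = 815.5 ms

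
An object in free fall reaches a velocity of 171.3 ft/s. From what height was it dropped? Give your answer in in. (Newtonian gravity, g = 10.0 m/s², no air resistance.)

v = 171.3 ft/s × 0.3048 = 52.2122 m/s
h = v² / (2g) = 52.2122² / (2 × 10.0) = 136.306 m
h = 136.306 m / 0.0254 = 5366 in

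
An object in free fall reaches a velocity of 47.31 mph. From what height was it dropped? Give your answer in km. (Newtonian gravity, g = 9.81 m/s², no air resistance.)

v = 47.31 mph × 0.44704 = 21.1495 m/s
h = v² / (2g) = 21.1495² / (2 × 9.81) = 22.7982 m
h = 22.7982 m / 1000.0 = 0.0228 km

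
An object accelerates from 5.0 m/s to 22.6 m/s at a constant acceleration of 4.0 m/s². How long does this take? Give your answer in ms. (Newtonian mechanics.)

t = (v - v₀) / a = (22.6 - 5.0) / 4.0 = 4.4 s
t = 4.4 s / 0.001 = 4400 ms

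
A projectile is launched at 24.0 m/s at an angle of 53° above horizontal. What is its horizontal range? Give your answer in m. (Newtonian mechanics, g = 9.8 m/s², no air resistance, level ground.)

R = v₀² × sin(2θ) / g = 24.0² × sin(2 × 53°) / 9.8 = 576.0 × 0.961262 / 9.8 = 56.5 m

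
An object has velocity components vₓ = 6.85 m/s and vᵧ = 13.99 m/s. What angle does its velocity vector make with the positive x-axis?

θ = arctan(vᵧ/vₓ) = arctan(13.99/6.85) = 63.91°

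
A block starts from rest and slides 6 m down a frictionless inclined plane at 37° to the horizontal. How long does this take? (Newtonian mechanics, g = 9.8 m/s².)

a = g sin(θ) = 9.8 × sin(37°) = 5.8978 m/s²
t = √(2d/a) = √(2 × 6 / 5.8978) = 1.43 s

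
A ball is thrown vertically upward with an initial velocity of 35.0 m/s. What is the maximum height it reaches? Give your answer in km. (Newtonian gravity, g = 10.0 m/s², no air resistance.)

h_max = v₀² / (2g) = 35.0² / (2 × 10.0) = 1225.0 / 20.0 = 61.25 m
h_max = 61.25 m / 1000.0 = 0.06125 km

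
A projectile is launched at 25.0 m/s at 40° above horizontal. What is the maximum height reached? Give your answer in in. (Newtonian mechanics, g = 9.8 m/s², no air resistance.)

H = v₀² × sin²(θ) / (2g) = 25.0² × sin(40°)² / (2 × 9.8) = 625.0 × 0.413176 / 19.6 = 13.1753 m
H = 13.1753 m / 0.0254 = 518.7 in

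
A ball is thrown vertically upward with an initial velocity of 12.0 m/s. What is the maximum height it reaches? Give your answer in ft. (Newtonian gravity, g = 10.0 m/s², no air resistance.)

h_max = v₀² / (2g) = 12.0² / (2 × 10.0) = 144.0 / 20.0 = 7.2 m
h_max = 7.2 m / 0.3048 = 23.62 ft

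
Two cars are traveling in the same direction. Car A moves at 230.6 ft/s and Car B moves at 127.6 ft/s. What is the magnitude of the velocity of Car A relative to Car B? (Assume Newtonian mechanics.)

v_rel = |v_A - v_B| = |230.6 - 127.6| = 103.0 ft/s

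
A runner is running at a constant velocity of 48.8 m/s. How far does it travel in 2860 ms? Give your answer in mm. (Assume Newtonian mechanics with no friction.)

t = 2860 ms × 0.001 = 2.86 s
d = v × t = 48.8 × 2.86 = 139.568 m
d = 139.568 m / 0.001 = 139600 mm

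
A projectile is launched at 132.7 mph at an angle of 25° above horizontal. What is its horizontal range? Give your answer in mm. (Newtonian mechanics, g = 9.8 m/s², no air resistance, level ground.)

v₀ = 132.7 mph × 0.44704 = 59.3222 m/s
R = v₀² × sin(2θ) / g = 59.3222² × sin(2 × 25°) / 9.8 = 3519.12 × 0.766044 / 9.8 = 275.082 m
R = 275.082 m / 0.001 = 275100 mm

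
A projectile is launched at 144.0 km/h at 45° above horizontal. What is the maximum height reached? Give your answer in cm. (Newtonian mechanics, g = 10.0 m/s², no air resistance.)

v₀ = 144.0 km/h × 0.2777777777777778 = 40.0 m/s
H = v₀² × sin²(θ) / (2g) = 40.0² × sin(45°)² / (2 × 10.0) = 1600.0 × 0.5 / 20.0 = 40.0 m
H = 40.0 m / 0.01 = 4000 cm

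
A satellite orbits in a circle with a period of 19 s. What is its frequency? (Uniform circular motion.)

f = 1/T = 1/19 = 0.0526 Hz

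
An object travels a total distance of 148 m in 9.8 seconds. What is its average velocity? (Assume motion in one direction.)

v_avg = Δd / Δt = 148 / 9.8 = 15.1 m/s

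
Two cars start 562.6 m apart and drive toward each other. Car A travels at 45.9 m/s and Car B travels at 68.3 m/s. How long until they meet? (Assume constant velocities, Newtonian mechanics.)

Combined speed: v_combined = 45.9 + 68.3 = 114.2 m/s
Time to meet: t = d/v_combined = 562.6/114.2 = 4.93 s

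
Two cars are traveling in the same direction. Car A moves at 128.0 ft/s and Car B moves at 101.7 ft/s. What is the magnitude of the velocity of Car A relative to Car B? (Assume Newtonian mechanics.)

v_rel = |v_A - v_B| = |128.0 - 101.7| = 26.3 ft/s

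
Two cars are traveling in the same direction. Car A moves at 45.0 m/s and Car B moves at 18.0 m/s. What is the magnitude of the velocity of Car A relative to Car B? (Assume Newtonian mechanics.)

v_rel = |v_A - v_B| = |45.0 - 18.0| = 27.0 m/s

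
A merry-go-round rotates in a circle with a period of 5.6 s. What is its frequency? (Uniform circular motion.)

f = 1/T = 1/5.6 = 0.1786 Hz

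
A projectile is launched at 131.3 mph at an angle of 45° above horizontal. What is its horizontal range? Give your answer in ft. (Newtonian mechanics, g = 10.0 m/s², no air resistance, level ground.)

v₀ = 131.3 mph × 0.44704 = 58.6964 m/s
R = v₀² × sin(2θ) / g = 58.6964² × sin(2 × 45°) / 10.0 = 3445.27 × 1.0 / 10.0 = 344.527 m
R = 344.527 m / 0.3048 = 1130 ft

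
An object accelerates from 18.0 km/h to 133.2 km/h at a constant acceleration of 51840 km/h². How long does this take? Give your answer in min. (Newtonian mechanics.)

v₀ = 18.0 km/h × 0.2777777777777778 = 5.0 m/s
v = 133.2 km/h × 0.2777777777777778 = 37.0 m/s
a = 51840 km/h² × 7.716049382716049e-05 = 4.0 m/s²
t = (v - v₀) / a = (37.0 - 5.0) / 4.0 = 8.0 s
t = 8.0 s / 60.0 = 0.1333 min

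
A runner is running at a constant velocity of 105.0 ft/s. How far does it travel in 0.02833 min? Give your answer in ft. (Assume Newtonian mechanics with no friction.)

v = 105.0 ft/s × 0.3048 = 32.004 m/s
t = 0.02833 min × 60.0 = 1.6998 s
d = v × t = 32.004 × 1.6998 = 54.4004 m
d = 54.4004 m / 0.3048 = 178.5 ft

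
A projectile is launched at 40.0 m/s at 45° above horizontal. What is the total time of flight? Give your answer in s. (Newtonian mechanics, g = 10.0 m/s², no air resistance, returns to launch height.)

T = 2 × v₀ × sin(θ) / g = 2 × 40.0 × sin(45°) / 10.0 = 2 × 40.0 × 0.707107 / 10.0 = 5.657 s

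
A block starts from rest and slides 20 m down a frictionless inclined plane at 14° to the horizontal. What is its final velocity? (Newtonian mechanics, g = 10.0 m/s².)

a = g sin(θ) = 10.0 × sin(14°) = 2.4192 m/s²
v = √(2ad) = √(2 × 2.4192 × 20) = 9.84 m/s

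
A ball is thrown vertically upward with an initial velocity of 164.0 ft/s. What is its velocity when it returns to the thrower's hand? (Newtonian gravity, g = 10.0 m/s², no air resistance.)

By conservation of energy (no air resistance), the ball returns to the throw height with the same speed as launch, but directed downward.
|v_ground| = v₀ = 164.0 ft/s
v_ground = 164.0 ft/s (downward)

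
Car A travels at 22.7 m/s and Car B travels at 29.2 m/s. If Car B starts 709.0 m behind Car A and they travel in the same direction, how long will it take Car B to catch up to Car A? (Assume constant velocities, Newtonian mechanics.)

Relative speed: v_rel = 29.2 - 22.7 = 6.5 m/s
Time to catch: t = d₀/v_rel = 709.0/6.5 = 109.08 s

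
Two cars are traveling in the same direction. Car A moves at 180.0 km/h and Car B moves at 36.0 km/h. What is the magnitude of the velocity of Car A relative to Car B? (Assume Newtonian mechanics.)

v_rel = |v_A - v_B| = |180.0 - 36.0| = 144.0 km/h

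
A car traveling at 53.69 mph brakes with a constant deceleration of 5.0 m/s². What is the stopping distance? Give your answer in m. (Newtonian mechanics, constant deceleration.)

v₀ = 53.69 mph × 0.44704 = 24.0016 m/s
d = v₀² / (2a) = 24.0016² / (2 × 5.0) = 576.077 / 10.0 = 57.61 m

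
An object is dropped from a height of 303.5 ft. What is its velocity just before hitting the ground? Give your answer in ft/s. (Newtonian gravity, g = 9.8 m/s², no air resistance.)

h = 303.5 ft × 0.3048 = 92.5068 m
v = √(2gh) = √(2 × 9.8 × 92.5068) = 42.5809 m/s
v = 42.5809 m/s / 0.3048 = 139.7 ft/s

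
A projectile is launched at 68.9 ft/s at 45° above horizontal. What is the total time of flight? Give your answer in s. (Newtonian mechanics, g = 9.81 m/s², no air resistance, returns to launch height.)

v₀ = 68.9 ft/s × 0.3048 = 21.0007 m/s
T = 2 × v₀ × sin(θ) / g = 2 × 21.0007 × sin(45°) / 9.81 = 2 × 21.0007 × 0.707107 / 9.81 = 3.027 s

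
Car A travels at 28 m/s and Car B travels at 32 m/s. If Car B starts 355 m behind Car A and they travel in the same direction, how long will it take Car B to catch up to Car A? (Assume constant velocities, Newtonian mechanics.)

Relative speed: v_rel = 32 - 28 = 4 m/s
Time to catch: t = d₀/v_rel = 355/4 = 88.75 s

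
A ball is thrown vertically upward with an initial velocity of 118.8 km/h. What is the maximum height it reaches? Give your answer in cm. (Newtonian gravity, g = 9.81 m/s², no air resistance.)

v₀ = 118.8 km/h × 0.2777777777777778 = 33.0 m/s
h_max = v₀² / (2g) = 33.0² / (2 × 9.81) = 1089.0 / 19.62 = 55.5046 m
h_max = 55.5046 m / 0.01 = 5550 cm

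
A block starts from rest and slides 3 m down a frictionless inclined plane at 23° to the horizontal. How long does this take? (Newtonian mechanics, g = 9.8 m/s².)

a = g sin(θ) = 9.8 × sin(23°) = 3.8292 m/s²
t = √(2d/a) = √(2 × 3 / 3.8292) = 1.25 s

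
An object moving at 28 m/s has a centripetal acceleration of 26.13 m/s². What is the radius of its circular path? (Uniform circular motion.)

r = v²/a_c = 28²/26.13 = 30.0 m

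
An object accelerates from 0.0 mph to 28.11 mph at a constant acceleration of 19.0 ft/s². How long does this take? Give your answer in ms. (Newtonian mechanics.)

v₀ = 0.0 mph × 0.44704 = 0.0 m/s
v = 28.11 mph × 0.44704 = 12.5663 m/s
a = 19.0 ft/s² × 0.3048 = 5.7912 m/s²
t = (v - v₀) / a = (12.5663 - 0.0) / 5.7912 = 2.1699 s
t = 2.1699 s / 0.001 = 2170 ms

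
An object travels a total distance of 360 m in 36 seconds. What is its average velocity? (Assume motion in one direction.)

v_avg = Δd / Δt = 360 / 36 = 10.0 m/s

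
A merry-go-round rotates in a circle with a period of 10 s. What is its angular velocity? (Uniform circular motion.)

ω = 2π/T = 2π/10 = 0.6283 rad/s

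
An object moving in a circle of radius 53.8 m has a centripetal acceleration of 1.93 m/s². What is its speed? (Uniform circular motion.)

v = √(a_c × r) = √(1.93 × 53.8) = 10.19 m/s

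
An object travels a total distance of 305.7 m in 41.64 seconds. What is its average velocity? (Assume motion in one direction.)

v_avg = Δd / Δt = 305.7 / 41.64 = 7.34 m/s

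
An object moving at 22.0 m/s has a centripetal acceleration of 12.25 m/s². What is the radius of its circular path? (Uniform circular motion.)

r = v²/a_c = 22.0²/12.25 = 39.51 m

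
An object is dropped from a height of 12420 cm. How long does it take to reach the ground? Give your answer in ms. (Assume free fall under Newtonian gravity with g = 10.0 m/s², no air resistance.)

h = 12420 cm × 0.01 = 124.2 m
t = √(2h/g) = √(2 × 124.2 / 10.0) = 4.98397 s
t = 4.98397 s / 0.001 = 4984 ms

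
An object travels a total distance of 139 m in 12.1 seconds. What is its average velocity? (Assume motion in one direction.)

v_avg = Δd / Δt = 139 / 12.1 = 11.49 m/s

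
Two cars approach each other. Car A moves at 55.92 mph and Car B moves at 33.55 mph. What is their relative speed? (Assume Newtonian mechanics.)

v_rel = v_A + v_B = 55.92 + 33.55 = 89.47 mph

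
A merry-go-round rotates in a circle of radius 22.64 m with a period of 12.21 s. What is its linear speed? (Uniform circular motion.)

v = 2πr/T = 2π×22.64/12.21 = 11.65 m/s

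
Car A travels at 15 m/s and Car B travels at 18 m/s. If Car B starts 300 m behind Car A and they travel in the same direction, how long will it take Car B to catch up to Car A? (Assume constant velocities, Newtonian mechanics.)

Relative speed: v_rel = 18 - 15 = 3 m/s
Time to catch: t = d₀/v_rel = 300/3 = 100.0 s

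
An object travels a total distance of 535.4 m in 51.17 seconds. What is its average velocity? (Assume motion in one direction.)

v_avg = Δd / Δt = 535.4 / 51.17 = 10.46 m/s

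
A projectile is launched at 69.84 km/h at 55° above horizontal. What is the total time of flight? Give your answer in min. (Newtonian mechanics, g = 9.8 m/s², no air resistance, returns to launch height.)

v₀ = 69.84 km/h × 0.2777777777777778 = 19.4 m/s
T = 2 × v₀ × sin(θ) / g = 2 × 19.4 × sin(55°) / 9.8 = 2 × 19.4 × 0.819152 / 9.8 = 3.24317 s
T = 3.24317 s / 60.0 = 0.05405 min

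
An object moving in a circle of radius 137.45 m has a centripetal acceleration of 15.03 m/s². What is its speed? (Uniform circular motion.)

v = √(a_c × r) = √(15.03 × 137.45) = 45.45 m/s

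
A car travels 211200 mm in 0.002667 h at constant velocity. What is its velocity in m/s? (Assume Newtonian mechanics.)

d = 211200 mm × 0.001 = 211.2 m
t = 0.002667 h × 3600.0 = 9.6012 s
v = d / t = 211.2 / 9.6012 = 22.0 m/s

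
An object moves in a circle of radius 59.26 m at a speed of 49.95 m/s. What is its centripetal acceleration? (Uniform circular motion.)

a_c = v²/r = 49.95²/59.26 = 2495.0025/59.26 = 42.1 m/s²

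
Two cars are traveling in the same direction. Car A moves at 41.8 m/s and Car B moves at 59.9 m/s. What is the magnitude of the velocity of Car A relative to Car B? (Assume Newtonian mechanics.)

v_rel = |v_A - v_B| = |41.8 - 59.9| = 18.1 m/s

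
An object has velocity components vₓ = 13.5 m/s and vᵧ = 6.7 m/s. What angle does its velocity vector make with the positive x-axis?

θ = arctan(vᵧ/vₓ) = arctan(6.7/13.5) = 26.4°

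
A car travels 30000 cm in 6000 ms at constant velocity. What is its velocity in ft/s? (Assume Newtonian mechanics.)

d = 30000 cm × 0.01 = 300.0 m
t = 6000 ms × 0.001 = 6.0 s
v = d / t = 300.0 / 6.0 = 50.0 m/s
v = 50.0 m/s / 0.3048 = 164.0 ft/s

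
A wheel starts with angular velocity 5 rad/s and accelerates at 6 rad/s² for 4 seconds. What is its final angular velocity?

ω = ω₀ + αt = 5 + 6 × 4 = 29 rad/s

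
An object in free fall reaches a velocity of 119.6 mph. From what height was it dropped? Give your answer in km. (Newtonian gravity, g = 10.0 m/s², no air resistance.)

v = 119.6 mph × 0.44704 = 53.466 m/s
h = v² / (2g) = 53.466² / (2 × 10.0) = 142.931 m
h = 142.931 m / 1000.0 = 0.1429 km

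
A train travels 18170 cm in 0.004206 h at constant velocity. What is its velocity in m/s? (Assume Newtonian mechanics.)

d = 18170 cm × 0.01 = 181.7 m
t = 0.004206 h × 3600.0 = 15.1416 s
v = d / t = 181.7 / 15.1416 = 12.0 m/s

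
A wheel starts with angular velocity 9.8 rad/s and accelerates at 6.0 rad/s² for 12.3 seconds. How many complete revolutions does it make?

θ = ω₀t + ½αt² = 9.8×12.3 + ½×6.0×12.3² = 574.41 rad
Total revolutions = θ/(2π) = 574.41/(2π) = 91.42
Complete revolutions = ⌊91.42⌋ = 91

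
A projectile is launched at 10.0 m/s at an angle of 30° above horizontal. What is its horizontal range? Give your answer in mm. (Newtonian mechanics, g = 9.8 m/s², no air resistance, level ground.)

R = v₀² × sin(2θ) / g = 10.0² × sin(2 × 30°) / 9.8 = 100.0 × 0.866025 / 9.8 = 8.83699 m
R = 8.83699 m / 0.001 = 8837 mm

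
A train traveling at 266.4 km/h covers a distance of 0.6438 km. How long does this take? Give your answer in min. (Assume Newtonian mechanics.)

d = 0.6438 km × 1000.0 = 643.8 m
v = 266.4 km/h × 0.2777777777777778 = 74.0 m/s
t = d / v = 643.8 / 74.0 = 8.7 s
t = 8.7 s / 60.0 = 0.145 min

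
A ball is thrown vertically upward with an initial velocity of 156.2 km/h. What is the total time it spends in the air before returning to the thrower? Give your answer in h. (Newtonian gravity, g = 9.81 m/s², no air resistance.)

v₀ = 156.2 km/h × 0.2777777777777778 = 43.3889 m/s
t_total = 2 × v₀ / g = 2 × 43.3889 / 9.81 = 8.84585 s
t_total = 8.84585 s / 3600.0 = 0.002457 h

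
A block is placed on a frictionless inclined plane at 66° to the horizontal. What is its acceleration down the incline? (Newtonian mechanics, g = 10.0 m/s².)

a = g sin(θ) = 10.0 × sin(66°) = 10.0 × 0.91355 = 9.14 m/s²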